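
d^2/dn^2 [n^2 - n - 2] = 2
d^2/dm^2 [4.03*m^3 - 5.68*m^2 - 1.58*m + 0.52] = 24.18*m - 11.36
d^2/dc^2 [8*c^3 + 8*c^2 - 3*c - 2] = 48*c + 16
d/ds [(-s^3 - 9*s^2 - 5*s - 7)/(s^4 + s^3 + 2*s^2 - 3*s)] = (s^6 + 18*s^5 + 22*s^4 + 44*s^3 + 58*s^2 + 28*s - 21)/(s^2*(s^6 + 2*s^5 + 5*s^4 - 2*s^3 - 2*s^2 - 12*s + 9))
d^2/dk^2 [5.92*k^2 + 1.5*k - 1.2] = 11.8400000000000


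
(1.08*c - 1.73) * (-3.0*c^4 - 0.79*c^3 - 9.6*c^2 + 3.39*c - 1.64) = -3.24*c^5 + 4.3368*c^4 - 9.0013*c^3 + 20.2692*c^2 - 7.6359*c + 2.8372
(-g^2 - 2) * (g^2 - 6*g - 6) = -g^4 + 6*g^3 + 4*g^2 + 12*g + 12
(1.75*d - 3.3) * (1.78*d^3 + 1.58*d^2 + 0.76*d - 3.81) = 3.115*d^4 - 3.109*d^3 - 3.884*d^2 - 9.1755*d + 12.573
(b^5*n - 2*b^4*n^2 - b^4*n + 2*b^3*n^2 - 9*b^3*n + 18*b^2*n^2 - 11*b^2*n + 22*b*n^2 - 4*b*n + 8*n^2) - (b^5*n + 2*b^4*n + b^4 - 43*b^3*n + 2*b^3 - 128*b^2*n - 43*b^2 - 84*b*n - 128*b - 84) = -2*b^4*n^2 - 3*b^4*n - b^4 + 2*b^3*n^2 + 34*b^3*n - 2*b^3 + 18*b^2*n^2 + 117*b^2*n + 43*b^2 + 22*b*n^2 + 80*b*n + 128*b + 8*n^2 + 84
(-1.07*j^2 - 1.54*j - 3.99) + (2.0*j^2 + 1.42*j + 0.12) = 0.93*j^2 - 0.12*j - 3.87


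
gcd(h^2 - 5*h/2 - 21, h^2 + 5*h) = 1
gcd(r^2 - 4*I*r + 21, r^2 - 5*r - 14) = 1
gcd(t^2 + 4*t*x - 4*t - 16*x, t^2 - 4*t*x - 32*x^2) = t + 4*x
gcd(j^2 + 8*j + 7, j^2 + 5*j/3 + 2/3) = j + 1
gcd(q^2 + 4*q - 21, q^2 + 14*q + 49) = q + 7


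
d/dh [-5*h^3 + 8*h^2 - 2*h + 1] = -15*h^2 + 16*h - 2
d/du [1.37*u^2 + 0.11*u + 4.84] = 2.74*u + 0.11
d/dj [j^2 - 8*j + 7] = 2*j - 8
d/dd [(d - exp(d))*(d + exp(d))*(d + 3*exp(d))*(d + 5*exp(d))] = 8*d^3*exp(d) + 4*d^3 + 28*d^2*exp(2*d) + 24*d^2*exp(d) - 24*d*exp(3*d) + 28*d*exp(2*d) - 60*exp(4*d) - 8*exp(3*d)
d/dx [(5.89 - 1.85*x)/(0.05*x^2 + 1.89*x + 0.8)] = (0.0925*x^2 - 0.589*x - 12.6121)/(0.0025*x^4 + 0.189*x^3 + 3.6521*x^2 + 3.024*x + 0.64)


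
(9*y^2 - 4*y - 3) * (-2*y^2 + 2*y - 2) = -18*y^4 + 26*y^3 - 20*y^2 + 2*y + 6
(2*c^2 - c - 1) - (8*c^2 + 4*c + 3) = -6*c^2 - 5*c - 4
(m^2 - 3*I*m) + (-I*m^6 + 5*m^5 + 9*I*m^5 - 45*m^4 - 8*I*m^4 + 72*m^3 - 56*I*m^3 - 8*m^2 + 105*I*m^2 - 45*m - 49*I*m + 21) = -I*m^6 + 5*m^5 + 9*I*m^5 - 45*m^4 - 8*I*m^4 + 72*m^3 - 56*I*m^3 - 7*m^2 + 105*I*m^2 - 45*m - 52*I*m + 21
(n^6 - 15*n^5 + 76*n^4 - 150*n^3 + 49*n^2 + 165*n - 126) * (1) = n^6 - 15*n^5 + 76*n^4 - 150*n^3 + 49*n^2 + 165*n - 126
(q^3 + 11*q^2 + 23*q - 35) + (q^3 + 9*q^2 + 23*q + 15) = 2*q^3 + 20*q^2 + 46*q - 20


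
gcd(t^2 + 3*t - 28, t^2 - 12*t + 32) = t - 4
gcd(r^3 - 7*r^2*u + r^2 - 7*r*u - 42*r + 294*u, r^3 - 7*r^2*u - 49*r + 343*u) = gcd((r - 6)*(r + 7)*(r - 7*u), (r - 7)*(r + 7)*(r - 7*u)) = r^2 - 7*r*u + 7*r - 49*u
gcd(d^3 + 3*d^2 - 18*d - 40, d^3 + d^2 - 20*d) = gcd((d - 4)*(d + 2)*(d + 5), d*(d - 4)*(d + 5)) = d^2 + d - 20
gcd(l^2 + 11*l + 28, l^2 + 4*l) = l + 4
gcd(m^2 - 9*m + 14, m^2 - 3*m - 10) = 1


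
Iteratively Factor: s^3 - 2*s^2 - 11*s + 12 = (s - 1)*(s^2 - s - 12) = (s - 1)*(s + 3)*(s - 4)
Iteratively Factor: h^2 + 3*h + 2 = (h + 2)*(h + 1)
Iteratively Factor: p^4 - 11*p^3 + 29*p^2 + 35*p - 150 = (p + 2)*(p^3 - 13*p^2 + 55*p - 75) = (p - 5)*(p + 2)*(p^2 - 8*p + 15) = (p - 5)^2*(p + 2)*(p - 3)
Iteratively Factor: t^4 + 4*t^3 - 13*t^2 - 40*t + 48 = (t + 4)*(t^3 - 13*t + 12) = (t - 3)*(t + 4)*(t^2 + 3*t - 4) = (t - 3)*(t - 1)*(t + 4)*(t + 4)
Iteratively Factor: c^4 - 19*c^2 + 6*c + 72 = (c + 2)*(c^3 - 2*c^2 - 15*c + 36) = (c - 3)*(c + 2)*(c^2 + c - 12) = (c - 3)*(c + 2)*(c + 4)*(c - 3)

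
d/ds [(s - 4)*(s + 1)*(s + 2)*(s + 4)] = 4*s^3 + 9*s^2 - 28*s - 48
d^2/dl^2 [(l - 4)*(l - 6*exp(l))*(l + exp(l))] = -5*l^2*exp(l) - 24*l*exp(2*l) + 6*l + 72*exp(2*l) + 30*exp(l) - 8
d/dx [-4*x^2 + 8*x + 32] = 8 - 8*x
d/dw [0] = 0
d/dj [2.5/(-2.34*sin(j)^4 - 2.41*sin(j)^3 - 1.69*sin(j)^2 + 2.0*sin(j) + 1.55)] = (23.4*sin(j)^3 + 18.075*sin(j)^2 + 8.45*sin(j) - 5.0)*cos(j)/(2.34*sin(j)^4 + 2.41*sin(j)^3 + 1.69*sin(j)^2 - 2.0*sin(j) - 1.55)^2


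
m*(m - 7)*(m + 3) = m^3 - 4*m^2 - 21*m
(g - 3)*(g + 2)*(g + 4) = g^3 + 3*g^2 - 10*g - 24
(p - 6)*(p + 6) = p^2 - 36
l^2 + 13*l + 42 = (l + 6)*(l + 7)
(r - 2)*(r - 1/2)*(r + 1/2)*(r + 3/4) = r^4 - 5*r^3/4 - 7*r^2/4 + 5*r/16 + 3/8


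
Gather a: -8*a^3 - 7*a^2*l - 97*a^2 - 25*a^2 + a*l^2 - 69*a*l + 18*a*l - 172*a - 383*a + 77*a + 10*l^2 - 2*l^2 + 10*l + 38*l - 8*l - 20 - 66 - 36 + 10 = -8*a^3 + a^2*(-7*l - 122) + a*(l^2 - 51*l - 478) + 8*l^2 + 40*l - 112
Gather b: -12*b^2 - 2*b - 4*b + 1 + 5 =-12*b^2 - 6*b + 6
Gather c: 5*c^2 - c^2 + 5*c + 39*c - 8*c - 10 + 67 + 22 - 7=4*c^2 + 36*c + 72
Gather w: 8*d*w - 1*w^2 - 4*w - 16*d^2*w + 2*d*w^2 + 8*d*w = w^2*(2*d - 1) + w*(-16*d^2 + 16*d - 4)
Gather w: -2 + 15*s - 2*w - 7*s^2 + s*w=-7*s^2 + 15*s + w*(s - 2) - 2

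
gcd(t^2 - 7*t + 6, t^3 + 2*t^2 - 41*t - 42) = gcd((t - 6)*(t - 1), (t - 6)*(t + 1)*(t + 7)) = t - 6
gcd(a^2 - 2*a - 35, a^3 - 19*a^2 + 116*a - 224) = a - 7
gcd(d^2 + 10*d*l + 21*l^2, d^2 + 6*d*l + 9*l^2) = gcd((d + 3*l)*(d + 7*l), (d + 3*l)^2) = d + 3*l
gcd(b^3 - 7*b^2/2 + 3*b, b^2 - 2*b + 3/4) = b - 3/2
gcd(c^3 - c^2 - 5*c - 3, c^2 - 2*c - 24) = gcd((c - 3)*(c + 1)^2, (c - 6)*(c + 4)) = 1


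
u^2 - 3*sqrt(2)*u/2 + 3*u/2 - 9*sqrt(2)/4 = (u + 3/2)*(u - 3*sqrt(2)/2)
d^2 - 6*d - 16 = (d - 8)*(d + 2)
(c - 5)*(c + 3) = c^2 - 2*c - 15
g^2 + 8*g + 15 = (g + 3)*(g + 5)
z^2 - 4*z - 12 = (z - 6)*(z + 2)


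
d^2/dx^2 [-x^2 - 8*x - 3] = -2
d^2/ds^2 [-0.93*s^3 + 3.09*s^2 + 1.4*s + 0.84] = 6.18 - 5.58*s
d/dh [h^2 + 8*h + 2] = 2*h + 8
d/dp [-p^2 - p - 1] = -2*p - 1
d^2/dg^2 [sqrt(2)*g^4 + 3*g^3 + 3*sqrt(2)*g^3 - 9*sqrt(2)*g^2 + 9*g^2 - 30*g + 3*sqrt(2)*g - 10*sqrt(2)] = 12*sqrt(2)*g^2 + 18*g + 18*sqrt(2)*g - 18*sqrt(2) + 18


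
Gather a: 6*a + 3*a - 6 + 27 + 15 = 9*a + 36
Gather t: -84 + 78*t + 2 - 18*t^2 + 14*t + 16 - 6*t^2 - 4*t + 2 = -24*t^2 + 88*t - 64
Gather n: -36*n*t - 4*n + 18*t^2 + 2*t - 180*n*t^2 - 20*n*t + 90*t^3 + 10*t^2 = n*(-180*t^2 - 56*t - 4) + 90*t^3 + 28*t^2 + 2*t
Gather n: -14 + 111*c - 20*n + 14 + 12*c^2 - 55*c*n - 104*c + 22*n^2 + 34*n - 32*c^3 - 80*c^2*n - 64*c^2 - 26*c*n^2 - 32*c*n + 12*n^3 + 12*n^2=-32*c^3 - 52*c^2 + 7*c + 12*n^3 + n^2*(34 - 26*c) + n*(-80*c^2 - 87*c + 14)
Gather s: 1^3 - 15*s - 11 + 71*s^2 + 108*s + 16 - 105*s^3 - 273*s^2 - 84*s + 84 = -105*s^3 - 202*s^2 + 9*s + 90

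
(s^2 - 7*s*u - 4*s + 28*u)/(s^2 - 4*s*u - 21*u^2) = (s - 4)/(s + 3*u)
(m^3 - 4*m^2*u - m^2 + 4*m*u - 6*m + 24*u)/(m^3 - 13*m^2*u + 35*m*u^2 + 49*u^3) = (m^3 - 4*m^2*u - m^2 + 4*m*u - 6*m + 24*u)/(m^3 - 13*m^2*u + 35*m*u^2 + 49*u^3)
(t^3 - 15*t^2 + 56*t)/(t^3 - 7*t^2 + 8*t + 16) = t*(t^2 - 15*t + 56)/(t^3 - 7*t^2 + 8*t + 16)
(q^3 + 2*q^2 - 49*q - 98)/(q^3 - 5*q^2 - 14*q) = (q + 7)/q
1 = 1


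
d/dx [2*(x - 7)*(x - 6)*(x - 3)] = 6*x^2 - 64*x + 162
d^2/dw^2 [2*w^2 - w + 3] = 4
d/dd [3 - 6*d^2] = -12*d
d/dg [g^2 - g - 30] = 2*g - 1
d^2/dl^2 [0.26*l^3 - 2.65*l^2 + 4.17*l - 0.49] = 1.56*l - 5.3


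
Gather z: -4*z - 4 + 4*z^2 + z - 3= 4*z^2 - 3*z - 7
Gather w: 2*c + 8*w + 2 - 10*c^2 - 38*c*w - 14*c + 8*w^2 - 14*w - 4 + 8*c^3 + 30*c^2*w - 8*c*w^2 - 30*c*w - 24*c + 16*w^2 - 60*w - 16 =8*c^3 - 10*c^2 - 36*c + w^2*(24 - 8*c) + w*(30*c^2 - 68*c - 66) - 18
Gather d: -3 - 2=-5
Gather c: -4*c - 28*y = -4*c - 28*y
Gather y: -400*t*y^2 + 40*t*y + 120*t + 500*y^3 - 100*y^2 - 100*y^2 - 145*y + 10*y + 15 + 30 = 120*t + 500*y^3 + y^2*(-400*t - 200) + y*(40*t - 135) + 45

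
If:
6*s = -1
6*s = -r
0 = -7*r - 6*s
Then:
No Solution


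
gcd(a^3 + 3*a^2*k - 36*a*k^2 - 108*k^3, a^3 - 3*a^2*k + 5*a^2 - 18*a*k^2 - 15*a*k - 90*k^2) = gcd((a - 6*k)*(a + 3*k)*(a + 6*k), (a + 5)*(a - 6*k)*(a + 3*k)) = a^2 - 3*a*k - 18*k^2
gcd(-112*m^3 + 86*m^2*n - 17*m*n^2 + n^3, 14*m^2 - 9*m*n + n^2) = 14*m^2 - 9*m*n + n^2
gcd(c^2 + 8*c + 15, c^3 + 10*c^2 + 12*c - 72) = 1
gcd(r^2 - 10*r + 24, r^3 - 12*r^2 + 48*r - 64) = r - 4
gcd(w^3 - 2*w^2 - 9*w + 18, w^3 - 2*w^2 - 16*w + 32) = w - 2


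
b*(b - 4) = b^2 - 4*b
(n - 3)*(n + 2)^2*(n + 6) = n^4 + 7*n^3 - 2*n^2 - 60*n - 72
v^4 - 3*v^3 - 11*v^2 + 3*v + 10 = (v - 5)*(v - 1)*(v + 1)*(v + 2)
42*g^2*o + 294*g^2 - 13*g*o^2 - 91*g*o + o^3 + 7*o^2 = (-7*g + o)*(-6*g + o)*(o + 7)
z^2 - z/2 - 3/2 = (z - 3/2)*(z + 1)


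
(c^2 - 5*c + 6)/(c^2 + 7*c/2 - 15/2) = 2*(c^2 - 5*c + 6)/(2*c^2 + 7*c - 15)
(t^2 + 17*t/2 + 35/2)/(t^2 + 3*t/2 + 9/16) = 8*(2*t^2 + 17*t + 35)/(16*t^2 + 24*t + 9)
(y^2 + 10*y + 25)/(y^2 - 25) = (y + 5)/(y - 5)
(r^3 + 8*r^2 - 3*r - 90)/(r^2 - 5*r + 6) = (r^2 + 11*r + 30)/(r - 2)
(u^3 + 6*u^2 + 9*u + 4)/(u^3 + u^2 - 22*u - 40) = (u^2 + 2*u + 1)/(u^2 - 3*u - 10)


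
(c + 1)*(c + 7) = c^2 + 8*c + 7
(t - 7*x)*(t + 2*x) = t^2 - 5*t*x - 14*x^2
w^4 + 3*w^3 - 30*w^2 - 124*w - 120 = (w - 6)*(w + 2)^2*(w + 5)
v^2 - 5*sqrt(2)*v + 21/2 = (v - 7*sqrt(2)/2)*(v - 3*sqrt(2)/2)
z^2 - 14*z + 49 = (z - 7)^2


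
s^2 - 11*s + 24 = (s - 8)*(s - 3)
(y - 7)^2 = y^2 - 14*y + 49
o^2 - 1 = (o - 1)*(o + 1)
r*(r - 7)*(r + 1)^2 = r^4 - 5*r^3 - 13*r^2 - 7*r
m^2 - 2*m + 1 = (m - 1)^2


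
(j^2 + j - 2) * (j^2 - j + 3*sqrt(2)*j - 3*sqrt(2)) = j^4 + 3*sqrt(2)*j^3 - 3*j^2 - 9*sqrt(2)*j + 2*j + 6*sqrt(2)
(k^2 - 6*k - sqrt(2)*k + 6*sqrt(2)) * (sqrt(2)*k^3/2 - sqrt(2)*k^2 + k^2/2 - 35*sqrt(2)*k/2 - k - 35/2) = sqrt(2)*k^5/2 - 4*sqrt(2)*k^4 - k^4/2 - 12*sqrt(2)*k^3 + 4*k^3 + 23*k^2/2 + 109*sqrt(2)*k^2 - 105*k + 23*sqrt(2)*k/2 - 105*sqrt(2)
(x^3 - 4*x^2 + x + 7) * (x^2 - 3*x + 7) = x^5 - 7*x^4 + 20*x^3 - 24*x^2 - 14*x + 49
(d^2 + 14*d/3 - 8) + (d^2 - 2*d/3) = 2*d^2 + 4*d - 8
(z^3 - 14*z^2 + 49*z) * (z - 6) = z^4 - 20*z^3 + 133*z^2 - 294*z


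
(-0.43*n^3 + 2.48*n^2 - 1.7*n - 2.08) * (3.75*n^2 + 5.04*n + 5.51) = -1.6125*n^5 + 7.1328*n^4 + 3.7549*n^3 - 2.7032*n^2 - 19.8502*n - 11.4608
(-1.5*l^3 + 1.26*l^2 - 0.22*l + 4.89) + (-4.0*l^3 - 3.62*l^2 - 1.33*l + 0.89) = -5.5*l^3 - 2.36*l^2 - 1.55*l + 5.78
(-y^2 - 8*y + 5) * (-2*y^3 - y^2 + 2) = 2*y^5 + 17*y^4 - 2*y^3 - 7*y^2 - 16*y + 10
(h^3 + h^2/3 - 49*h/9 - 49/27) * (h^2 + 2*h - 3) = h^5 + 7*h^4/3 - 70*h^3/9 - 370*h^2/27 + 343*h/27 + 49/9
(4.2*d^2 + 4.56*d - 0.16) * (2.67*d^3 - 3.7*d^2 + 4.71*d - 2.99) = 11.214*d^5 - 3.3648*d^4 + 2.4828*d^3 + 9.5116*d^2 - 14.388*d + 0.4784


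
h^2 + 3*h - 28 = (h - 4)*(h + 7)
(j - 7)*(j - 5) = j^2 - 12*j + 35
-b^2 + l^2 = (-b + l)*(b + l)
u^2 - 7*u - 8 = (u - 8)*(u + 1)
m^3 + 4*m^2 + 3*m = m*(m + 1)*(m + 3)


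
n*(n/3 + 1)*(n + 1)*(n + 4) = n^4/3 + 8*n^3/3 + 19*n^2/3 + 4*n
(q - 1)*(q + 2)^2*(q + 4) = q^4 + 7*q^3 + 12*q^2 - 4*q - 16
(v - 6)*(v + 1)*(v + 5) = v^3 - 31*v - 30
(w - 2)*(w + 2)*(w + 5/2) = w^3 + 5*w^2/2 - 4*w - 10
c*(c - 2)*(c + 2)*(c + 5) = c^4 + 5*c^3 - 4*c^2 - 20*c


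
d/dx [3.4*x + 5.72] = 3.40000000000000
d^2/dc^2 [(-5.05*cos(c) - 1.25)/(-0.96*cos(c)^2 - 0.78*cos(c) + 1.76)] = (-0.93424479166666*(1 - cos(c)^2)^2 - 5.26041666666667*cos(c)^5 - 50.517578125*cos(c)^3 - 12.3000081380208*cos(c)^2 + 44.5918330439815*cos(c) + 23.099365234375)/(1.0*cos(c)^2 + 0.8125*cos(c) - 1.83333333333333)^3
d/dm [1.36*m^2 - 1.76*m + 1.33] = 2.72*m - 1.76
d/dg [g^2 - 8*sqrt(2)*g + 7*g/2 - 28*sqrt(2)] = 2*g - 8*sqrt(2) + 7/2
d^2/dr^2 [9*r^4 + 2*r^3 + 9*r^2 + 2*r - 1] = 108*r^2 + 12*r + 18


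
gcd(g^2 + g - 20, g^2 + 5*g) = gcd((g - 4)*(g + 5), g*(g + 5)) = g + 5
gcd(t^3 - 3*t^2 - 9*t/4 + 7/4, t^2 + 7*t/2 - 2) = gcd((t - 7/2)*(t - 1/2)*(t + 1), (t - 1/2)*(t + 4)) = t - 1/2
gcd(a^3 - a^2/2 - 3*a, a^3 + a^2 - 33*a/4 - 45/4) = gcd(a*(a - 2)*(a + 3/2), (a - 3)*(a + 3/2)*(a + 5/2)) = a + 3/2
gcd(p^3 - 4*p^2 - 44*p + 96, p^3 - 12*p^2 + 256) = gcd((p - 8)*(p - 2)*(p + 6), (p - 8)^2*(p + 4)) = p - 8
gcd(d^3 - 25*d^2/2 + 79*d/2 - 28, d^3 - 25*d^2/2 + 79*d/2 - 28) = d^3 - 25*d^2/2 + 79*d/2 - 28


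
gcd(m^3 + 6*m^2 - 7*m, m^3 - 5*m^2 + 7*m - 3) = m - 1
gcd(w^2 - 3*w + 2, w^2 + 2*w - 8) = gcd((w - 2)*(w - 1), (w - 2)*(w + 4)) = w - 2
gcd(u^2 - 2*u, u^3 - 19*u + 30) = u - 2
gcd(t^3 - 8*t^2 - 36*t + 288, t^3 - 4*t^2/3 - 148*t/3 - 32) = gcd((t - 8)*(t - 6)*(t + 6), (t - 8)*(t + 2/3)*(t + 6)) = t^2 - 2*t - 48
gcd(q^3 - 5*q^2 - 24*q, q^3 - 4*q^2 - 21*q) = q^2 + 3*q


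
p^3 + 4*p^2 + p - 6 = (p - 1)*(p + 2)*(p + 3)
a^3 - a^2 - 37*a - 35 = (a - 7)*(a + 1)*(a + 5)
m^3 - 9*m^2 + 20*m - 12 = (m - 6)*(m - 2)*(m - 1)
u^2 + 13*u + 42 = (u + 6)*(u + 7)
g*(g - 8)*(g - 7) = g^3 - 15*g^2 + 56*g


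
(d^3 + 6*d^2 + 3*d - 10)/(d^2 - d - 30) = (d^2 + d - 2)/(d - 6)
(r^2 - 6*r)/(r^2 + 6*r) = (r - 6)/(r + 6)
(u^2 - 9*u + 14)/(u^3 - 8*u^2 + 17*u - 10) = (u - 7)/(u^2 - 6*u + 5)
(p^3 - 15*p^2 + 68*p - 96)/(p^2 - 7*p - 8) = (p^2 - 7*p + 12)/(p + 1)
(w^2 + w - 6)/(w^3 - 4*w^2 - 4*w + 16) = (w + 3)/(w^2 - 2*w - 8)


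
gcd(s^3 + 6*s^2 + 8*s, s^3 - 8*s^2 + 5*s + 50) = s + 2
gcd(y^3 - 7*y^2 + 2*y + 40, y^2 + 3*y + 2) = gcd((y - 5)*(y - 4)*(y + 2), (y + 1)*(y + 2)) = y + 2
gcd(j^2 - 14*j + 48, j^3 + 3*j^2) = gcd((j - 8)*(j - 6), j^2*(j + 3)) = 1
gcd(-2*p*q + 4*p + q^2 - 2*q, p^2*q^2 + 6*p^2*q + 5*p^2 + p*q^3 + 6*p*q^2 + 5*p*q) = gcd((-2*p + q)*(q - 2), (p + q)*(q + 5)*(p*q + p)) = 1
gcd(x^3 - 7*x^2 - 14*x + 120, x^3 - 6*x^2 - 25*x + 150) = x^2 - 11*x + 30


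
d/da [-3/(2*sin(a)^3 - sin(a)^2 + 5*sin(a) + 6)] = 3*(6*sin(a)^2 - 2*sin(a) + 5)*cos(a)/(2*sin(a)^3 - sin(a)^2 + 5*sin(a) + 6)^2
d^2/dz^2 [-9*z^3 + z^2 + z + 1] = 2 - 54*z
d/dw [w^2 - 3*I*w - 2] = 2*w - 3*I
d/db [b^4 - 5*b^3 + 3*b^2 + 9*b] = 4*b^3 - 15*b^2 + 6*b + 9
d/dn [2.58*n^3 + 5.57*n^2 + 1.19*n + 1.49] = 7.74*n^2 + 11.14*n + 1.19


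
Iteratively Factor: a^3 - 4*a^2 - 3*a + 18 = (a - 3)*(a^2 - a - 6) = (a - 3)^2*(a + 2)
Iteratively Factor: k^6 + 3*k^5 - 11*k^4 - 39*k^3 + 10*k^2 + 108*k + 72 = (k + 3)*(k^5 - 11*k^3 - 6*k^2 + 28*k + 24) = (k + 2)*(k + 3)*(k^4 - 2*k^3 - 7*k^2 + 8*k + 12) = (k + 2)^2*(k + 3)*(k^3 - 4*k^2 + k + 6) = (k - 3)*(k + 2)^2*(k + 3)*(k^2 - k - 2) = (k - 3)*(k + 1)*(k + 2)^2*(k + 3)*(k - 2)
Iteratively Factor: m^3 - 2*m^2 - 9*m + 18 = (m - 2)*(m^2 - 9) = (m - 2)*(m + 3)*(m - 3)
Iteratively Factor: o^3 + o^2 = (o)*(o^2 + o) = o^2*(o + 1)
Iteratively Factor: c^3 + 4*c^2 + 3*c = (c)*(c^2 + 4*c + 3) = c*(c + 1)*(c + 3)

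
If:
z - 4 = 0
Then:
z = 4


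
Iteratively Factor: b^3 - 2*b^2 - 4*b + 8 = (b - 2)*(b^2 - 4) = (b - 2)*(b + 2)*(b - 2)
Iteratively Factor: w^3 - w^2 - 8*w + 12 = (w + 3)*(w^2 - 4*w + 4) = (w - 2)*(w + 3)*(w - 2)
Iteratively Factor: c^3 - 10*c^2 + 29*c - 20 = (c - 5)*(c^2 - 5*c + 4) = (c - 5)*(c - 4)*(c - 1)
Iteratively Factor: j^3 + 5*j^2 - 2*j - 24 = (j + 3)*(j^2 + 2*j - 8) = (j - 2)*(j + 3)*(j + 4)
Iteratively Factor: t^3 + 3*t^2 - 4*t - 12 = (t + 3)*(t^2 - 4) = (t + 2)*(t + 3)*(t - 2)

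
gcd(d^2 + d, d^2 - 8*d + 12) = 1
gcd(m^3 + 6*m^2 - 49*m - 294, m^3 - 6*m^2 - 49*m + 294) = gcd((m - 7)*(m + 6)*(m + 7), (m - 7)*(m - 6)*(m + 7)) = m^2 - 49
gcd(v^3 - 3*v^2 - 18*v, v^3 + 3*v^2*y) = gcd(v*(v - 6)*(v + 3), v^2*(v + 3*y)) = v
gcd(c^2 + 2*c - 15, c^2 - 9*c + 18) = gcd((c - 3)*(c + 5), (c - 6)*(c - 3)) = c - 3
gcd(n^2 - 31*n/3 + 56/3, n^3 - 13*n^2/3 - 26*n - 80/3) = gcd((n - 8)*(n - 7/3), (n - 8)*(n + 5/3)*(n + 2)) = n - 8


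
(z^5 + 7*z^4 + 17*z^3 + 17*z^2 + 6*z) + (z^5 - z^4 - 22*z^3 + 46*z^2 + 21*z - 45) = 2*z^5 + 6*z^4 - 5*z^3 + 63*z^2 + 27*z - 45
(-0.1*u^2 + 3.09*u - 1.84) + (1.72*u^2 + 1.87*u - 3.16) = 1.62*u^2 + 4.96*u - 5.0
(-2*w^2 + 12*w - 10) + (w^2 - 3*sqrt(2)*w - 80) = -w^2 - 3*sqrt(2)*w + 12*w - 90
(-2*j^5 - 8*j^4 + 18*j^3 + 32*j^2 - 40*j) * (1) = -2*j^5 - 8*j^4 + 18*j^3 + 32*j^2 - 40*j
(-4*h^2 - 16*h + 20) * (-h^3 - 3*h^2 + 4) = 4*h^5 + 28*h^4 + 28*h^3 - 76*h^2 - 64*h + 80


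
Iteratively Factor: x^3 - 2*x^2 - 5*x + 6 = (x + 2)*(x^2 - 4*x + 3) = (x - 3)*(x + 2)*(x - 1)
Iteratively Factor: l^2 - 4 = (l - 2)*(l + 2)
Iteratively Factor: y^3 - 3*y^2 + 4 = (y + 1)*(y^2 - 4*y + 4) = (y - 2)*(y + 1)*(y - 2)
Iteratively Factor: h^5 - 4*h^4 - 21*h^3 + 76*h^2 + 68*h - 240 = (h - 3)*(h^4 - h^3 - 24*h^2 + 4*h + 80) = (h - 5)*(h - 3)*(h^3 + 4*h^2 - 4*h - 16) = (h - 5)*(h - 3)*(h + 2)*(h^2 + 2*h - 8) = (h - 5)*(h - 3)*(h + 2)*(h + 4)*(h - 2)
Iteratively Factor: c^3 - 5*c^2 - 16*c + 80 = (c - 5)*(c^2 - 16) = (c - 5)*(c + 4)*(c - 4)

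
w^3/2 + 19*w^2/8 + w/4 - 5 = (w/2 + 1)*(w - 5/4)*(w + 4)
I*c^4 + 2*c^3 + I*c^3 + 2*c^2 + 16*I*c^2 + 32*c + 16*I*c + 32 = (c - 4*I)*(c - 2*I)*(c + 4*I)*(I*c + I)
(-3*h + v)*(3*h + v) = -9*h^2 + v^2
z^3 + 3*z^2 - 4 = (z - 1)*(z + 2)^2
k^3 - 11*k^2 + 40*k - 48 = (k - 4)^2*(k - 3)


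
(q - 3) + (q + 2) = 2*q - 1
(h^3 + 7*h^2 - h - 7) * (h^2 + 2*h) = h^5 + 9*h^4 + 13*h^3 - 9*h^2 - 14*h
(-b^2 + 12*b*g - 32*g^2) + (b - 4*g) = -b^2 + 12*b*g + b - 32*g^2 - 4*g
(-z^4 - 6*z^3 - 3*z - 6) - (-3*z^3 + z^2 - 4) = -z^4 - 3*z^3 - z^2 - 3*z - 2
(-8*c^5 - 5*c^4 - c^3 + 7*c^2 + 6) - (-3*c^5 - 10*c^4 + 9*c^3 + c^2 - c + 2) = -5*c^5 + 5*c^4 - 10*c^3 + 6*c^2 + c + 4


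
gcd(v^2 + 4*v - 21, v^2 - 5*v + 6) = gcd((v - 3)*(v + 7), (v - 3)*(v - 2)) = v - 3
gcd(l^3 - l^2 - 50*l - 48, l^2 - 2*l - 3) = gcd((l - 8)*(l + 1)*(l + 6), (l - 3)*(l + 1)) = l + 1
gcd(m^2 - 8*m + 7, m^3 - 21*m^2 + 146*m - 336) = m - 7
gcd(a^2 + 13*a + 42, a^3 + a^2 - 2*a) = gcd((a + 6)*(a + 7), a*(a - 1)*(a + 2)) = 1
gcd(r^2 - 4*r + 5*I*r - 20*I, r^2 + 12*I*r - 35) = r + 5*I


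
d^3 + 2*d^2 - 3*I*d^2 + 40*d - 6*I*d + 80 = (d + 2)*(d - 8*I)*(d + 5*I)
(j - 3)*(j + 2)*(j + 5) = j^3 + 4*j^2 - 11*j - 30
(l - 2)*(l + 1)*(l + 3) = l^3 + 2*l^2 - 5*l - 6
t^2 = t^2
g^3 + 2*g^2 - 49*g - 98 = (g - 7)*(g + 2)*(g + 7)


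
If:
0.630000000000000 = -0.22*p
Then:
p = -2.86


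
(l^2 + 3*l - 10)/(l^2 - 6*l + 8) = (l + 5)/(l - 4)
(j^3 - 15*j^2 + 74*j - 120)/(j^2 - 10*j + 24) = j - 5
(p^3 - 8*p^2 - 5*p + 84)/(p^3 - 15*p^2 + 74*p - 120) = (p^2 - 4*p - 21)/(p^2 - 11*p + 30)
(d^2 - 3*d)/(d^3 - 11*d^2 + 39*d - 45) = d/(d^2 - 8*d + 15)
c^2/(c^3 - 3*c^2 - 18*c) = c/(c^2 - 3*c - 18)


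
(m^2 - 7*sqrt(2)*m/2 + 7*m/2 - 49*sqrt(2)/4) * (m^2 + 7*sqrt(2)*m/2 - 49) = m^4 + 7*m^3/2 - 147*m^2/2 - 1029*m/4 + 343*sqrt(2)*m/2 + 2401*sqrt(2)/4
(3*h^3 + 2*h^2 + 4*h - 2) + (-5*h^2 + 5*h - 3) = 3*h^3 - 3*h^2 + 9*h - 5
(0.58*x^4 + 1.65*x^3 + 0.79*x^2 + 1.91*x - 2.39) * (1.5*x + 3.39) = 0.87*x^5 + 4.4412*x^4 + 6.7785*x^3 + 5.5431*x^2 + 2.8899*x - 8.1021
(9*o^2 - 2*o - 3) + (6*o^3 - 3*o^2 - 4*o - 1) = 6*o^3 + 6*o^2 - 6*o - 4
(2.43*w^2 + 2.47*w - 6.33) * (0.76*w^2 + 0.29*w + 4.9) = 1.8468*w^4 + 2.5819*w^3 + 7.8125*w^2 + 10.2673*w - 31.017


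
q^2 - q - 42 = (q - 7)*(q + 6)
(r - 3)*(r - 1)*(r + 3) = r^3 - r^2 - 9*r + 9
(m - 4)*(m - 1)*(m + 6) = m^3 + m^2 - 26*m + 24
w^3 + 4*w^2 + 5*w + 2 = (w + 1)^2*(w + 2)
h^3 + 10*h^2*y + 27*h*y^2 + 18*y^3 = (h + y)*(h + 3*y)*(h + 6*y)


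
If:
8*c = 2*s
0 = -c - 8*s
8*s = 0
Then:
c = 0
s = 0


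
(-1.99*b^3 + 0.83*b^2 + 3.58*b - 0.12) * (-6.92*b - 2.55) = 13.7708*b^4 - 0.6691*b^3 - 26.8901*b^2 - 8.2986*b + 0.306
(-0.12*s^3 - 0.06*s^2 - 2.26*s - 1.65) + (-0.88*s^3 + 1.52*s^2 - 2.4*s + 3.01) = -1.0*s^3 + 1.46*s^2 - 4.66*s + 1.36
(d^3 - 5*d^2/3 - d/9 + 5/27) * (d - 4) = d^4 - 17*d^3/3 + 59*d^2/9 + 17*d/27 - 20/27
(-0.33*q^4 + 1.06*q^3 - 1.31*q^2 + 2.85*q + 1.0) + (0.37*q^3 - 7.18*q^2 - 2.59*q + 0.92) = -0.33*q^4 + 1.43*q^3 - 8.49*q^2 + 0.26*q + 1.92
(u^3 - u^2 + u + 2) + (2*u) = u^3 - u^2 + 3*u + 2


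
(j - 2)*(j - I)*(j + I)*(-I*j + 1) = -I*j^4 + j^3 + 2*I*j^3 - 2*j^2 - I*j^2 + j + 2*I*j - 2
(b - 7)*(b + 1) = b^2 - 6*b - 7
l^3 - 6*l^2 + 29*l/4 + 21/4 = (l - 7/2)*(l - 3)*(l + 1/2)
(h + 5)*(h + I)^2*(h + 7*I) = h^4 + 5*h^3 + 9*I*h^3 - 15*h^2 + 45*I*h^2 - 75*h - 7*I*h - 35*I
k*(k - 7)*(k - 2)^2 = k^4 - 11*k^3 + 32*k^2 - 28*k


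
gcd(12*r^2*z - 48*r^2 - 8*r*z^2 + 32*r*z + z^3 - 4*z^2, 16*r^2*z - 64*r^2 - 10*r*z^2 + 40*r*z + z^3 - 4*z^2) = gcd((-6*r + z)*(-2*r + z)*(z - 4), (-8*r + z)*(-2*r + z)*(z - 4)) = -2*r*z + 8*r + z^2 - 4*z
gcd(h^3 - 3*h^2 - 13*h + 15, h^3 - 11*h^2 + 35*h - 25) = h^2 - 6*h + 5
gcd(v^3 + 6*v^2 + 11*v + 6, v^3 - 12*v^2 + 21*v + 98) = v + 2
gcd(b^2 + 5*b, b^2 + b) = b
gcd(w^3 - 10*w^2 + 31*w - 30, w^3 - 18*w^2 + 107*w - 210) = w - 5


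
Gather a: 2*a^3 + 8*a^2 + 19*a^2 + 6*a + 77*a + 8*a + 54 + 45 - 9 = 2*a^3 + 27*a^2 + 91*a + 90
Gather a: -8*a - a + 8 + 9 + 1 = 18 - 9*a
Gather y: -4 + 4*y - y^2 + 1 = -y^2 + 4*y - 3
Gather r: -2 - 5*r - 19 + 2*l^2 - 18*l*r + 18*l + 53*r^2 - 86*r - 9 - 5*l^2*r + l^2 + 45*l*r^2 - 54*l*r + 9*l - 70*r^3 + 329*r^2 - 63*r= 3*l^2 + 27*l - 70*r^3 + r^2*(45*l + 382) + r*(-5*l^2 - 72*l - 154) - 30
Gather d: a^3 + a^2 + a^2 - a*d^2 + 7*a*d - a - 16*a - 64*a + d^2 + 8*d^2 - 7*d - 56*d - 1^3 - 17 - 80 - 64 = a^3 + 2*a^2 - 81*a + d^2*(9 - a) + d*(7*a - 63) - 162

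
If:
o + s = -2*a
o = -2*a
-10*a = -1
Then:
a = 1/10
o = -1/5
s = 0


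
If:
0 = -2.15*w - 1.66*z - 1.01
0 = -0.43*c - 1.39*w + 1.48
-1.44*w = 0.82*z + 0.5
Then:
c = 3.45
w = -0.00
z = -0.60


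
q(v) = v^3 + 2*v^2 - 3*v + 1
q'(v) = 3*v^2 + 4*v - 3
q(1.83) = 8.34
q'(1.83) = 14.37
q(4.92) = 153.75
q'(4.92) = 89.30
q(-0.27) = 1.94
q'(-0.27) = -3.86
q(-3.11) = -0.41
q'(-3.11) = 13.58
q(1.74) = 7.10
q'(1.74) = 13.04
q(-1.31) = 6.11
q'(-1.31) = -3.09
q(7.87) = 588.71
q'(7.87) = 214.29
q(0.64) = 0.16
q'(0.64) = 0.79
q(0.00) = 1.00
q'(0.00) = -3.00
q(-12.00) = -1403.00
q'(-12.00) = 381.00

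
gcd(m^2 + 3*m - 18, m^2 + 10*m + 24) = m + 6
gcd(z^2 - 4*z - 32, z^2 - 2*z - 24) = z + 4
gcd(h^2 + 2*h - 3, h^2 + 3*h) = h + 3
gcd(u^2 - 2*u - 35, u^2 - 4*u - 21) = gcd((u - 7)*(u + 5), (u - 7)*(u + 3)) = u - 7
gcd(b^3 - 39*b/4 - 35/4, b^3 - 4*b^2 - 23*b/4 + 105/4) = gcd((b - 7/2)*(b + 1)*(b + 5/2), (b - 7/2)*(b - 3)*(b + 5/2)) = b^2 - b - 35/4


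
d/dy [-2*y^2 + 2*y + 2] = 2 - 4*y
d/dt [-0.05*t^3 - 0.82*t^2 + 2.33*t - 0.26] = -0.15*t^2 - 1.64*t + 2.33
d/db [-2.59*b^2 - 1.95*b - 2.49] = -5.18*b - 1.95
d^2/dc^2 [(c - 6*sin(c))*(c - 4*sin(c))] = 10*c*sin(c) - 96*sin(c)^2 - 20*cos(c) + 50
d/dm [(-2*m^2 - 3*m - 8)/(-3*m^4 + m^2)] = (-12*m^4 - 27*m^3 - 96*m^2 + 3*m + 16)/(9*m^7 - 6*m^5 + m^3)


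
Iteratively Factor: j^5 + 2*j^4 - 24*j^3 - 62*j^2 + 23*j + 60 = (j + 4)*(j^4 - 2*j^3 - 16*j^2 + 2*j + 15) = (j - 5)*(j + 4)*(j^3 + 3*j^2 - j - 3) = (j - 5)*(j - 1)*(j + 4)*(j^2 + 4*j + 3) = (j - 5)*(j - 1)*(j + 1)*(j + 4)*(j + 3)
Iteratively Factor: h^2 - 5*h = (h - 5)*(h)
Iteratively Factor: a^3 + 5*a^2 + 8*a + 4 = (a + 2)*(a^2 + 3*a + 2) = (a + 1)*(a + 2)*(a + 2)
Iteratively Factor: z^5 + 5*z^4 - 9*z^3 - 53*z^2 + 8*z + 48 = (z + 1)*(z^4 + 4*z^3 - 13*z^2 - 40*z + 48) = (z - 1)*(z + 1)*(z^3 + 5*z^2 - 8*z - 48) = (z - 1)*(z + 1)*(z + 4)*(z^2 + z - 12) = (z - 1)*(z + 1)*(z + 4)^2*(z - 3)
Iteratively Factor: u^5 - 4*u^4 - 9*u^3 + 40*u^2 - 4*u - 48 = (u + 1)*(u^4 - 5*u^3 - 4*u^2 + 44*u - 48) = (u + 1)*(u + 3)*(u^3 - 8*u^2 + 20*u - 16) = (u - 2)*(u + 1)*(u + 3)*(u^2 - 6*u + 8) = (u - 4)*(u - 2)*(u + 1)*(u + 3)*(u - 2)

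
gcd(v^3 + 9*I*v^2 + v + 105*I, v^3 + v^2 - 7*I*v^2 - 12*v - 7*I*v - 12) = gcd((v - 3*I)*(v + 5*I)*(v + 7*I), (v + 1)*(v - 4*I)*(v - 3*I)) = v - 3*I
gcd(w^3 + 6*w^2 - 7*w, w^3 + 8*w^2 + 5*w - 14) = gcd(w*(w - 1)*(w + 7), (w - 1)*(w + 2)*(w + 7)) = w^2 + 6*w - 7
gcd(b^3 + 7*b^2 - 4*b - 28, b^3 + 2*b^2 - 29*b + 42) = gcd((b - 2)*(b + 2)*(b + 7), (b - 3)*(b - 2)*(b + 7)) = b^2 + 5*b - 14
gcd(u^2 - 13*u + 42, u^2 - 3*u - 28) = u - 7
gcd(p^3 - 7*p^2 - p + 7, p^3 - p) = p^2 - 1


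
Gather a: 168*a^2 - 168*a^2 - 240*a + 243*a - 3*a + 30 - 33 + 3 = 0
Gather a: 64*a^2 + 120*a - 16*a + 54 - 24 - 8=64*a^2 + 104*a + 22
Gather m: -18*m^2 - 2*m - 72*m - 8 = -18*m^2 - 74*m - 8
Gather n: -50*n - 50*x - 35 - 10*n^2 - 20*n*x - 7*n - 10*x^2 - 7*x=-10*n^2 + n*(-20*x - 57) - 10*x^2 - 57*x - 35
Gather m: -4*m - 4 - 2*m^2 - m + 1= -2*m^2 - 5*m - 3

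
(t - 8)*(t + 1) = t^2 - 7*t - 8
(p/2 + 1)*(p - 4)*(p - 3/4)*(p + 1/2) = p^4/2 - 9*p^3/8 - 63*p^2/16 + 11*p/8 + 3/2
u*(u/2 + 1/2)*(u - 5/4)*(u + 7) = u^4/2 + 27*u^3/8 - 3*u^2/2 - 35*u/8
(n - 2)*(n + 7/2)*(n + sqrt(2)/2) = n^3 + sqrt(2)*n^2/2 + 3*n^2/2 - 7*n + 3*sqrt(2)*n/4 - 7*sqrt(2)/2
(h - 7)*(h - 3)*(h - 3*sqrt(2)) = h^3 - 10*h^2 - 3*sqrt(2)*h^2 + 21*h + 30*sqrt(2)*h - 63*sqrt(2)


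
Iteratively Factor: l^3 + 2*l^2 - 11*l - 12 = (l + 1)*(l^2 + l - 12) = (l - 3)*(l + 1)*(l + 4)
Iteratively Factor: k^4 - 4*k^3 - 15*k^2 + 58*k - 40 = (k + 4)*(k^3 - 8*k^2 + 17*k - 10) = (k - 1)*(k + 4)*(k^2 - 7*k + 10) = (k - 5)*(k - 1)*(k + 4)*(k - 2)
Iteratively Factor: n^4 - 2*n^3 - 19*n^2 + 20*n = (n - 1)*(n^3 - n^2 - 20*n) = (n - 1)*(n + 4)*(n^2 - 5*n) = n*(n - 1)*(n + 4)*(n - 5)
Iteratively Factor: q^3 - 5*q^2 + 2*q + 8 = (q - 2)*(q^2 - 3*q - 4) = (q - 4)*(q - 2)*(q + 1)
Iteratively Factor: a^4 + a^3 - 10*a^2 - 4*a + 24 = (a + 2)*(a^3 - a^2 - 8*a + 12) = (a - 2)*(a + 2)*(a^2 + a - 6) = (a - 2)^2*(a + 2)*(a + 3)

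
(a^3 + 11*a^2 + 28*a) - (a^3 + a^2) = 10*a^2 + 28*a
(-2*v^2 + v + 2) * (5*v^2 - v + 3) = -10*v^4 + 7*v^3 + 3*v^2 + v + 6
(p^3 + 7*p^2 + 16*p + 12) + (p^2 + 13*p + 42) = p^3 + 8*p^2 + 29*p + 54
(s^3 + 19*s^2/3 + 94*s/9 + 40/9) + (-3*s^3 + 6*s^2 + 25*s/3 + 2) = -2*s^3 + 37*s^2/3 + 169*s/9 + 58/9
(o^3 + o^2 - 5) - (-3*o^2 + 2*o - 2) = o^3 + 4*o^2 - 2*o - 3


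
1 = 1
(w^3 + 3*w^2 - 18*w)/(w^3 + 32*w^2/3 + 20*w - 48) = 3*w*(w - 3)/(3*w^2 + 14*w - 24)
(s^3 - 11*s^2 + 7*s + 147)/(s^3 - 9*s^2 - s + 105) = (s - 7)/(s - 5)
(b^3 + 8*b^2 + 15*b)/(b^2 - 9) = b*(b + 5)/(b - 3)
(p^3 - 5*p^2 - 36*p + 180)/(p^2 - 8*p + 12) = (p^2 + p - 30)/(p - 2)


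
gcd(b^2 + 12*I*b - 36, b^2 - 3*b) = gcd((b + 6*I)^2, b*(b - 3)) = 1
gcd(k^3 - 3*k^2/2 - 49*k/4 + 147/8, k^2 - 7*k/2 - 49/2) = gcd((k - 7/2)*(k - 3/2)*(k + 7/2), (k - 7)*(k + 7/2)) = k + 7/2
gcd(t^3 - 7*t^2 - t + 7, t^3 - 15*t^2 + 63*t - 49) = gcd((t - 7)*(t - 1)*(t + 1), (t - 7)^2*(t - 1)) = t^2 - 8*t + 7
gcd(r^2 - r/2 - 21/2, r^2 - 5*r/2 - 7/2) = r - 7/2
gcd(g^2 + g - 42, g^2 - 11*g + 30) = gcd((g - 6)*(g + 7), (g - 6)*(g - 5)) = g - 6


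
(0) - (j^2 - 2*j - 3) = -j^2 + 2*j + 3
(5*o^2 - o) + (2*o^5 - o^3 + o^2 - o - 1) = 2*o^5 - o^3 + 6*o^2 - 2*o - 1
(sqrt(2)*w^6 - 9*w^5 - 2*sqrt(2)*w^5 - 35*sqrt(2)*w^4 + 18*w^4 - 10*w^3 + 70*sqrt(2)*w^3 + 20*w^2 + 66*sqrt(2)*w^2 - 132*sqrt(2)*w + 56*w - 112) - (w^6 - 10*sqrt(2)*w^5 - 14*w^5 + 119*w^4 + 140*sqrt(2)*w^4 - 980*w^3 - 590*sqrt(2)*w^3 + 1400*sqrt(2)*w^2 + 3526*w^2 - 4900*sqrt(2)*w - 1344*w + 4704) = -w^6 + sqrt(2)*w^6 + 5*w^5 + 8*sqrt(2)*w^5 - 175*sqrt(2)*w^4 - 101*w^4 + 660*sqrt(2)*w^3 + 970*w^3 - 3506*w^2 - 1334*sqrt(2)*w^2 + 1400*w + 4768*sqrt(2)*w - 4816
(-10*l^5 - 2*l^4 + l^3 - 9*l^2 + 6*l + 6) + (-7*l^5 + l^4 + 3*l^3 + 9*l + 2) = -17*l^5 - l^4 + 4*l^3 - 9*l^2 + 15*l + 8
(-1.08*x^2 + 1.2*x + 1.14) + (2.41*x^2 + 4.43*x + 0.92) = 1.33*x^2 + 5.63*x + 2.06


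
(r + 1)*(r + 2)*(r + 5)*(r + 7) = r^4 + 15*r^3 + 73*r^2 + 129*r + 70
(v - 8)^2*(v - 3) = v^3 - 19*v^2 + 112*v - 192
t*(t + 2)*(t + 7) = t^3 + 9*t^2 + 14*t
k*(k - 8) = k^2 - 8*k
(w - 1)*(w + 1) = w^2 - 1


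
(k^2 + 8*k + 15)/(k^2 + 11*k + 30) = (k + 3)/(k + 6)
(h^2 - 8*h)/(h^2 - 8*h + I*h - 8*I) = h/(h + I)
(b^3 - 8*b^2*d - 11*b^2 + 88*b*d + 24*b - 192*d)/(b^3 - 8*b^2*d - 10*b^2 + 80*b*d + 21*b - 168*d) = (b - 8)/(b - 7)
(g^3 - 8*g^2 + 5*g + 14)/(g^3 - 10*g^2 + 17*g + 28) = (g - 2)/(g - 4)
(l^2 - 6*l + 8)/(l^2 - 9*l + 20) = (l - 2)/(l - 5)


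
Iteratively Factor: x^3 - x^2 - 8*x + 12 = (x - 2)*(x^2 + x - 6) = (x - 2)^2*(x + 3)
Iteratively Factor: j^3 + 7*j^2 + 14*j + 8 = (j + 1)*(j^2 + 6*j + 8) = (j + 1)*(j + 2)*(j + 4)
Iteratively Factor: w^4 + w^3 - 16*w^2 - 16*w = (w + 1)*(w^3 - 16*w) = (w + 1)*(w + 4)*(w^2 - 4*w) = (w - 4)*(w + 1)*(w + 4)*(w)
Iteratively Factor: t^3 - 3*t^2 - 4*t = (t - 4)*(t^2 + t) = (t - 4)*(t + 1)*(t)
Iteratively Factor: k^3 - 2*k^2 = (k - 2)*(k^2) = k*(k - 2)*(k)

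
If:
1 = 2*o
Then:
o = 1/2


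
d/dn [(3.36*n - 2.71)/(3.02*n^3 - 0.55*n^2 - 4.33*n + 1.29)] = (-20.2944*n^3 + 26.4006*n^2 - 2.981*n - 7.3999)/(9.1204*n^6 - 3.322*n^5 - 25.8507*n^4 + 12.5546*n^3 + 17.3299*n^2 - 11.1714*n + 1.6641)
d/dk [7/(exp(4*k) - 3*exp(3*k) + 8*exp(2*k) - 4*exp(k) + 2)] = (-28*exp(3*k) + 63*exp(2*k) - 112*exp(k) + 28)*exp(k)/(exp(4*k) - 3*exp(3*k) + 8*exp(2*k) - 4*exp(k) + 2)^2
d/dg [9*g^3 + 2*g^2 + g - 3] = 27*g^2 + 4*g + 1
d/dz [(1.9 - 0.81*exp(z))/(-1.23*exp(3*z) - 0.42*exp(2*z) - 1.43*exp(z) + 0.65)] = (-1.9926*exp(3*z) + 6.6708*exp(2*z) + 1.596*exp(z) + 2.1905)*exp(z)/(1.5129*exp(6*z) + 1.0332*exp(5*z) + 3.6942*exp(4*z) - 0.3978*exp(3*z) + 1.4989*exp(2*z) - 1.859*exp(z) + 0.4225)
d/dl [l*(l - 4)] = 2*l - 4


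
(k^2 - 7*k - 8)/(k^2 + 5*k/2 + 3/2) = 2*(k - 8)/(2*k + 3)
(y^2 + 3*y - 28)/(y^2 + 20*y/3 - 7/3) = 3*(y - 4)/(3*y - 1)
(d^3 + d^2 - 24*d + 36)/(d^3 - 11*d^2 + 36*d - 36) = (d + 6)/(d - 6)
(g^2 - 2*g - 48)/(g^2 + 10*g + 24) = (g - 8)/(g + 4)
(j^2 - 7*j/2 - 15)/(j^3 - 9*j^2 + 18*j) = (j + 5/2)/(j*(j - 3))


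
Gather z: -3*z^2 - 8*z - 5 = -3*z^2 - 8*z - 5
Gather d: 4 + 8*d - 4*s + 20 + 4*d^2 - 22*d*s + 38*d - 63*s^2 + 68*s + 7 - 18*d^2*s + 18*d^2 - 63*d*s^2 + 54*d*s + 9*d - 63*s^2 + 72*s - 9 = d^2*(22 - 18*s) + d*(-63*s^2 + 32*s + 55) - 126*s^2 + 136*s + 22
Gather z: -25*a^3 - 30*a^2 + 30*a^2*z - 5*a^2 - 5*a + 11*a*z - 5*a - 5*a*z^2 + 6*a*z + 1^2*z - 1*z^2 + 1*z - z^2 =-25*a^3 - 35*a^2 - 10*a + z^2*(-5*a - 2) + z*(30*a^2 + 17*a + 2)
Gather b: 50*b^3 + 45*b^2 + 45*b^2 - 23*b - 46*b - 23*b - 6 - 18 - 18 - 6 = 50*b^3 + 90*b^2 - 92*b - 48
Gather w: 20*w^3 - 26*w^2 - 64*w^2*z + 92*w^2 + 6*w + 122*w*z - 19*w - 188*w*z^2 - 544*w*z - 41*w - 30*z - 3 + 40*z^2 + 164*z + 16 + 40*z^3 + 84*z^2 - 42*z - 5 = 20*w^3 + w^2*(66 - 64*z) + w*(-188*z^2 - 422*z - 54) + 40*z^3 + 124*z^2 + 92*z + 8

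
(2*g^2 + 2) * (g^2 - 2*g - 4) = 2*g^4 - 4*g^3 - 6*g^2 - 4*g - 8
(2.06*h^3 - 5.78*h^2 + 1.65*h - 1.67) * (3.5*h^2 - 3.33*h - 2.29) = 7.21*h^5 - 27.0898*h^4 + 20.305*h^3 + 1.8967*h^2 + 1.7826*h + 3.8243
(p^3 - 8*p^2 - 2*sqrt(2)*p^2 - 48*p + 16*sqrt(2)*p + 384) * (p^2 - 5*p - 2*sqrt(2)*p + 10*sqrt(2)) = p^5 - 13*p^4 - 4*sqrt(2)*p^4 + 52*sqrt(2)*p^3 - 64*sqrt(2)*p^2 + 520*p^2 - 1248*sqrt(2)*p - 1600*p + 3840*sqrt(2)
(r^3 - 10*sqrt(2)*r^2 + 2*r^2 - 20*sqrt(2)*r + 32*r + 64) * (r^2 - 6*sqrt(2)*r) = r^5 - 16*sqrt(2)*r^4 + 2*r^4 - 32*sqrt(2)*r^3 + 152*r^3 - 192*sqrt(2)*r^2 + 304*r^2 - 384*sqrt(2)*r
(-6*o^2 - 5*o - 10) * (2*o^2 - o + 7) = -12*o^4 - 4*o^3 - 57*o^2 - 25*o - 70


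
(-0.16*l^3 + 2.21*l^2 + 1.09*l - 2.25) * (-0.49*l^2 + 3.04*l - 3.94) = 0.0784*l^5 - 1.5693*l^4 + 6.8147*l^3 - 4.2913*l^2 - 11.1346*l + 8.865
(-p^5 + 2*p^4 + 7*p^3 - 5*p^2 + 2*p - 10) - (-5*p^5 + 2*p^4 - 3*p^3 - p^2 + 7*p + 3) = 4*p^5 + 10*p^3 - 4*p^2 - 5*p - 13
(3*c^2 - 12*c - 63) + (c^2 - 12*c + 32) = 4*c^2 - 24*c - 31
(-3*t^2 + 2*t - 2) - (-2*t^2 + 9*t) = -t^2 - 7*t - 2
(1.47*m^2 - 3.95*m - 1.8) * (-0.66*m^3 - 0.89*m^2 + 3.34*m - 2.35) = -0.9702*m^5 + 1.2987*m^4 + 9.6133*m^3 - 15.0455*m^2 + 3.2705*m + 4.23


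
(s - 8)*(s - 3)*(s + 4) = s^3 - 7*s^2 - 20*s + 96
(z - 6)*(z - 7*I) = z^2 - 6*z - 7*I*z + 42*I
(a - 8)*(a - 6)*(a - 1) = a^3 - 15*a^2 + 62*a - 48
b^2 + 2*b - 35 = (b - 5)*(b + 7)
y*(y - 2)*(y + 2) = y^3 - 4*y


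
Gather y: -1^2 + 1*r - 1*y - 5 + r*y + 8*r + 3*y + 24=9*r + y*(r + 2) + 18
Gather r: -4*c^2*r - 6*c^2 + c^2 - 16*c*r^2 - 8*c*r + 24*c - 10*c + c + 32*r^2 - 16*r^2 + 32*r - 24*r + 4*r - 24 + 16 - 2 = -5*c^2 + 15*c + r^2*(16 - 16*c) + r*(-4*c^2 - 8*c + 12) - 10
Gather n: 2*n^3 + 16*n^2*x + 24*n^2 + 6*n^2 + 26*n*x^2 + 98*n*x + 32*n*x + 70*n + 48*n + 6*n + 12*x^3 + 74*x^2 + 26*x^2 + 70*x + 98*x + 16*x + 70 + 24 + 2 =2*n^3 + n^2*(16*x + 30) + n*(26*x^2 + 130*x + 124) + 12*x^3 + 100*x^2 + 184*x + 96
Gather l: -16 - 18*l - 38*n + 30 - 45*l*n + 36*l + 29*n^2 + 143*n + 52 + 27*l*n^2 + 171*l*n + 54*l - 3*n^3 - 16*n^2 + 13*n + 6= l*(27*n^2 + 126*n + 72) - 3*n^3 + 13*n^2 + 118*n + 72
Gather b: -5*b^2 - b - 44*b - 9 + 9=-5*b^2 - 45*b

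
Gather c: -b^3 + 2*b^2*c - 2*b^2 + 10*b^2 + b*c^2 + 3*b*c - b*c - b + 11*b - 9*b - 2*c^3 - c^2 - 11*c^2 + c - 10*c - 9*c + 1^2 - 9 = -b^3 + 8*b^2 + b - 2*c^3 + c^2*(b - 12) + c*(2*b^2 + 2*b - 18) - 8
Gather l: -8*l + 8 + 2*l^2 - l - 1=2*l^2 - 9*l + 7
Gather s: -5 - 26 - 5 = -36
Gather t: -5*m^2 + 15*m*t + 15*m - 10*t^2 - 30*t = -5*m^2 + 15*m - 10*t^2 + t*(15*m - 30)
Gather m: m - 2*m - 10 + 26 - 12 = 4 - m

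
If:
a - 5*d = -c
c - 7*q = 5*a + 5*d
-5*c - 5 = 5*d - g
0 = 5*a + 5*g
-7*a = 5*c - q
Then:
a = 35/52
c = -55/52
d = -1/13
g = -35/52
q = -15/26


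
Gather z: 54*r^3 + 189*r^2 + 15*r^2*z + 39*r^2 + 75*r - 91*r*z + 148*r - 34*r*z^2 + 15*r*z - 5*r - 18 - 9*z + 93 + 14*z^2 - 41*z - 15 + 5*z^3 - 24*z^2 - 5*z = 54*r^3 + 228*r^2 + 218*r + 5*z^3 + z^2*(-34*r - 10) + z*(15*r^2 - 76*r - 55) + 60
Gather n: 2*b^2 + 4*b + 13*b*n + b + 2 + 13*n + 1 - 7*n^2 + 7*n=2*b^2 + 5*b - 7*n^2 + n*(13*b + 20) + 3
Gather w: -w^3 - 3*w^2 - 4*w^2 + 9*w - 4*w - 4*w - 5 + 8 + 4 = -w^3 - 7*w^2 + w + 7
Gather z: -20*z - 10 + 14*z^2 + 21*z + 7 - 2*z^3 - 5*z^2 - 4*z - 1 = -2*z^3 + 9*z^2 - 3*z - 4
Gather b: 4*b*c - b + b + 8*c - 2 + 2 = 4*b*c + 8*c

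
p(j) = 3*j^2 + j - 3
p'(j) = 6*j + 1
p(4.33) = 57.58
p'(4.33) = 26.98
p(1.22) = 2.69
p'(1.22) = 8.32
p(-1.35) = 1.12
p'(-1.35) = -7.10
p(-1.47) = 2.01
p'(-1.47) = -7.82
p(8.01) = 197.49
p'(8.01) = 49.06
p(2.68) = 21.23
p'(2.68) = 17.08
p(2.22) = 14.01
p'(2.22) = 14.32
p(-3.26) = 25.62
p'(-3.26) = -18.56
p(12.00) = 441.00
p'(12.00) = 73.00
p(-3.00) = 21.00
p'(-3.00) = -17.00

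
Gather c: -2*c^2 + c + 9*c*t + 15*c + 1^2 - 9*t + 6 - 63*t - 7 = -2*c^2 + c*(9*t + 16) - 72*t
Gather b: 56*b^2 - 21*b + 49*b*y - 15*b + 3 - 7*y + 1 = 56*b^2 + b*(49*y - 36) - 7*y + 4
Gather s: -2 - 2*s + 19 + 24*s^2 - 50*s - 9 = 24*s^2 - 52*s + 8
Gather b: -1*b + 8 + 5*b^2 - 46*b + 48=5*b^2 - 47*b + 56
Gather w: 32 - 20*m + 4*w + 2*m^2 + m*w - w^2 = 2*m^2 - 20*m - w^2 + w*(m + 4) + 32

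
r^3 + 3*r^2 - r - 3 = (r - 1)*(r + 1)*(r + 3)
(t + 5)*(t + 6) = t^2 + 11*t + 30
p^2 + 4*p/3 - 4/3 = (p - 2/3)*(p + 2)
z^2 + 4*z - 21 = (z - 3)*(z + 7)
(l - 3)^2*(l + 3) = l^3 - 3*l^2 - 9*l + 27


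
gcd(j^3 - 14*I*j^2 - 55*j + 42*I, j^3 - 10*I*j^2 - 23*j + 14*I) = j^2 - 8*I*j - 7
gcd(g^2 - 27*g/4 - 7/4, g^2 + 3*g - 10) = 1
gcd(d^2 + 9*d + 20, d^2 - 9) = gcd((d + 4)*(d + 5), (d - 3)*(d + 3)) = 1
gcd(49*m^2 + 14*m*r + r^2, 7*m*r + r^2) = 7*m + r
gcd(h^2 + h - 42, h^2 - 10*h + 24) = h - 6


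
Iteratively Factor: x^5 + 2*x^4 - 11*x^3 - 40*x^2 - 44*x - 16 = (x + 2)*(x^4 - 11*x^2 - 18*x - 8) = (x + 1)*(x + 2)*(x^3 - x^2 - 10*x - 8) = (x + 1)*(x + 2)^2*(x^2 - 3*x - 4) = (x + 1)^2*(x + 2)^2*(x - 4)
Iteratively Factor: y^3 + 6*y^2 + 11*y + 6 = (y + 3)*(y^2 + 3*y + 2) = (y + 2)*(y + 3)*(y + 1)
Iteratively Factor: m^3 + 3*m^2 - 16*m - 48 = (m + 3)*(m^2 - 16) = (m - 4)*(m + 3)*(m + 4)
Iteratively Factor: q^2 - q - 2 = (q + 1)*(q - 2)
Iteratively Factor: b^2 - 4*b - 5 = (b - 5)*(b + 1)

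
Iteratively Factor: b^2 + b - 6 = (b + 3)*(b - 2)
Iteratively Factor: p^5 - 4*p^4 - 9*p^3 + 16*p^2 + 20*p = (p)*(p^4 - 4*p^3 - 9*p^2 + 16*p + 20) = p*(p - 2)*(p^3 - 2*p^2 - 13*p - 10) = p*(p - 2)*(p + 2)*(p^2 - 4*p - 5) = p*(p - 2)*(p + 1)*(p + 2)*(p - 5)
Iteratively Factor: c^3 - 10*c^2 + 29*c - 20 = (c - 5)*(c^2 - 5*c + 4) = (c - 5)*(c - 1)*(c - 4)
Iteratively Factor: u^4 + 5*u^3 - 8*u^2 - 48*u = (u)*(u^3 + 5*u^2 - 8*u - 48) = u*(u + 4)*(u^2 + u - 12) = u*(u - 3)*(u + 4)*(u + 4)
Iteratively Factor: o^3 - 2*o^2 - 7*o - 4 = (o + 1)*(o^2 - 3*o - 4) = (o - 4)*(o + 1)*(o + 1)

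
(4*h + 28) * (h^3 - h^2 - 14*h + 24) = 4*h^4 + 24*h^3 - 84*h^2 - 296*h + 672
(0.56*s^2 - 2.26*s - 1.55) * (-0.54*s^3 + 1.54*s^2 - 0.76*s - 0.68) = -0.3024*s^5 + 2.0828*s^4 - 3.069*s^3 - 1.0502*s^2 + 2.7148*s + 1.054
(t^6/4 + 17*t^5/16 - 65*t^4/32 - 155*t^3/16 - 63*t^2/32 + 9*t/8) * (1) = t^6/4 + 17*t^5/16 - 65*t^4/32 - 155*t^3/16 - 63*t^2/32 + 9*t/8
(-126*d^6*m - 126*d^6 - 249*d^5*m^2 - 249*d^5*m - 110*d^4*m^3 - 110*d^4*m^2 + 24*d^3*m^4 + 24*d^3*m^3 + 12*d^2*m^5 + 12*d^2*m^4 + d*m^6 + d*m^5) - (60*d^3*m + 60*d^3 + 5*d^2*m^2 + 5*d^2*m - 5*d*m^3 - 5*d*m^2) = -126*d^6*m - 126*d^6 - 249*d^5*m^2 - 249*d^5*m - 110*d^4*m^3 - 110*d^4*m^2 + 24*d^3*m^4 + 24*d^3*m^3 - 60*d^3*m - 60*d^3 + 12*d^2*m^5 + 12*d^2*m^4 - 5*d^2*m^2 - 5*d^2*m + d*m^6 + d*m^5 + 5*d*m^3 + 5*d*m^2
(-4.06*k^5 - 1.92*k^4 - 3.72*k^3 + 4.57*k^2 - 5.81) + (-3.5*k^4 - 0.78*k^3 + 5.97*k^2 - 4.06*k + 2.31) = -4.06*k^5 - 5.42*k^4 - 4.5*k^3 + 10.54*k^2 - 4.06*k - 3.5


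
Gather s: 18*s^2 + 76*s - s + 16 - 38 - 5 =18*s^2 + 75*s - 27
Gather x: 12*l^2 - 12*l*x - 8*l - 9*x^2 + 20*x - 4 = 12*l^2 - 8*l - 9*x^2 + x*(20 - 12*l) - 4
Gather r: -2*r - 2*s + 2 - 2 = -2*r - 2*s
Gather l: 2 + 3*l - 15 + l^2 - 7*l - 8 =l^2 - 4*l - 21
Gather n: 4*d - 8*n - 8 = 4*d - 8*n - 8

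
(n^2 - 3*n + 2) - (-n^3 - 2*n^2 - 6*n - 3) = n^3 + 3*n^2 + 3*n + 5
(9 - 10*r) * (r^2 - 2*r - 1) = -10*r^3 + 29*r^2 - 8*r - 9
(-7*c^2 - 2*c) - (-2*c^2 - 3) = -5*c^2 - 2*c + 3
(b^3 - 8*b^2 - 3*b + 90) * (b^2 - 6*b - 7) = b^5 - 14*b^4 + 38*b^3 + 164*b^2 - 519*b - 630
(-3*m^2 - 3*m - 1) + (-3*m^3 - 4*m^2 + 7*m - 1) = -3*m^3 - 7*m^2 + 4*m - 2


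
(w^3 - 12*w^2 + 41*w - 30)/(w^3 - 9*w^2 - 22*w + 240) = (w^2 - 6*w + 5)/(w^2 - 3*w - 40)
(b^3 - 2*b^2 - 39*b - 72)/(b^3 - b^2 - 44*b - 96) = (b + 3)/(b + 4)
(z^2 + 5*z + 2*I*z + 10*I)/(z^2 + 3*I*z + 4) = (z^2 + z*(5 + 2*I) + 10*I)/(z^2 + 3*I*z + 4)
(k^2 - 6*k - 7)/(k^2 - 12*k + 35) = (k + 1)/(k - 5)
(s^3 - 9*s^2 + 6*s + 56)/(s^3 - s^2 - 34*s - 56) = (s - 4)/(s + 4)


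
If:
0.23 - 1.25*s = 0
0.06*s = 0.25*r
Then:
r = 0.04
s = 0.18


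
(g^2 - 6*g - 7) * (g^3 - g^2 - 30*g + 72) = g^5 - 7*g^4 - 31*g^3 + 259*g^2 - 222*g - 504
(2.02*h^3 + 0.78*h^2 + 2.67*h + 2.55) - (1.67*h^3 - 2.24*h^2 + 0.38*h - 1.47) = 0.35*h^3 + 3.02*h^2 + 2.29*h + 4.02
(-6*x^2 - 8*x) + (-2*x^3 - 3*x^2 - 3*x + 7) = -2*x^3 - 9*x^2 - 11*x + 7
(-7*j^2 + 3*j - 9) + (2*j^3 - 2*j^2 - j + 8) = 2*j^3 - 9*j^2 + 2*j - 1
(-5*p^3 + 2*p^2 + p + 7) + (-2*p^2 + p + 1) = -5*p^3 + 2*p + 8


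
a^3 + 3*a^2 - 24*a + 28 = (a - 2)^2*(a + 7)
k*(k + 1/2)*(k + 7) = k^3 + 15*k^2/2 + 7*k/2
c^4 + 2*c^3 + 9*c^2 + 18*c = c*(c + 2)*(c - 3*I)*(c + 3*I)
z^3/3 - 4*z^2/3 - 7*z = z*(z/3 + 1)*(z - 7)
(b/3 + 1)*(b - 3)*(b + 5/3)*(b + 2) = b^4/3 + 11*b^3/9 - 17*b^2/9 - 11*b - 10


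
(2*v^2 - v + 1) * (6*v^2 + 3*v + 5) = 12*v^4 + 13*v^2 - 2*v + 5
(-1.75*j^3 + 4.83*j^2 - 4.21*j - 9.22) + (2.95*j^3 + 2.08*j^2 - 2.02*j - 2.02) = 1.2*j^3 + 6.91*j^2 - 6.23*j - 11.24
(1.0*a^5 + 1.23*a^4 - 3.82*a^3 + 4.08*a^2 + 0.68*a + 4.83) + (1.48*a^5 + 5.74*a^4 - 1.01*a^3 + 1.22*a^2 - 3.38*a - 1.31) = 2.48*a^5 + 6.97*a^4 - 4.83*a^3 + 5.3*a^2 - 2.7*a + 3.52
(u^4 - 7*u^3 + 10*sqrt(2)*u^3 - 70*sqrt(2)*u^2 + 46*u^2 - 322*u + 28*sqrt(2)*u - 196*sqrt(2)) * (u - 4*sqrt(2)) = u^5 - 7*u^4 + 6*sqrt(2)*u^4 - 42*sqrt(2)*u^3 - 34*u^3 - 156*sqrt(2)*u^2 + 238*u^2 - 224*u + 1092*sqrt(2)*u + 1568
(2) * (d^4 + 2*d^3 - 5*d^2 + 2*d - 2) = 2*d^4 + 4*d^3 - 10*d^2 + 4*d - 4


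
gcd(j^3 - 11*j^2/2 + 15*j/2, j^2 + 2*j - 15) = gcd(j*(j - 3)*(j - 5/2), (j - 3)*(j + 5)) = j - 3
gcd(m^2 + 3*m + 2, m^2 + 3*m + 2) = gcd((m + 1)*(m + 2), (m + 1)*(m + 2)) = m^2 + 3*m + 2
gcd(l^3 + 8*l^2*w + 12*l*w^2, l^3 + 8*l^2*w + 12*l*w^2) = l^3 + 8*l^2*w + 12*l*w^2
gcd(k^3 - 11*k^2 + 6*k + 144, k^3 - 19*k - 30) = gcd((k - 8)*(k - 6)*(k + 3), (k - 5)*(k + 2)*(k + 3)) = k + 3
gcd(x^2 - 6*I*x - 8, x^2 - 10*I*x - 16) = x - 2*I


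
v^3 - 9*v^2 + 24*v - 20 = (v - 5)*(v - 2)^2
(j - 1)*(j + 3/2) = j^2 + j/2 - 3/2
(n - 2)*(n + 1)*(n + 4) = n^3 + 3*n^2 - 6*n - 8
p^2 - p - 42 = (p - 7)*(p + 6)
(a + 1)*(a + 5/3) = a^2 + 8*a/3 + 5/3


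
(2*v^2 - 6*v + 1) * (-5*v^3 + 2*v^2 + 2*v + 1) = -10*v^5 + 34*v^4 - 13*v^3 - 8*v^2 - 4*v + 1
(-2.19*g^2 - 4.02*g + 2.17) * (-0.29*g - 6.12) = 0.6351*g^3 + 14.5686*g^2 + 23.9731*g - 13.2804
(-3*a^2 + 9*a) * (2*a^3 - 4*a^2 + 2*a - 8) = -6*a^5 + 30*a^4 - 42*a^3 + 42*a^2 - 72*a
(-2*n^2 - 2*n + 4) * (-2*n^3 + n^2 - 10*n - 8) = 4*n^5 + 2*n^4 + 10*n^3 + 40*n^2 - 24*n - 32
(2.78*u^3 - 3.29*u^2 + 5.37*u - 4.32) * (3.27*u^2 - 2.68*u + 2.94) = 9.0906*u^5 - 18.2087*u^4 + 34.5503*u^3 - 38.1906*u^2 + 27.3654*u - 12.7008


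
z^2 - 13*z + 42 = (z - 7)*(z - 6)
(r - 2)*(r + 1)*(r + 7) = r^3 + 6*r^2 - 9*r - 14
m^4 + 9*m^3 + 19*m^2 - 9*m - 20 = (m - 1)*(m + 1)*(m + 4)*(m + 5)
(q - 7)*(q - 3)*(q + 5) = q^3 - 5*q^2 - 29*q + 105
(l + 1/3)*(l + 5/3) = l^2 + 2*l + 5/9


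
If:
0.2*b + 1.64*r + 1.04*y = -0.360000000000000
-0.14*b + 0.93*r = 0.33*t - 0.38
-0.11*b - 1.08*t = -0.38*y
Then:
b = 0.800049317264125 - 3.21135530006473*y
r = -0.24251764633357*y - 0.31707918503221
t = 0.678934336117704*y - 0.0814865045361609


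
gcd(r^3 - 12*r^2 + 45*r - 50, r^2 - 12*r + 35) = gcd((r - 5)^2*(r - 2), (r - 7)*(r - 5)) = r - 5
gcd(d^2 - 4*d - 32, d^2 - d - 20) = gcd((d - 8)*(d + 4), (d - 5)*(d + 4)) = d + 4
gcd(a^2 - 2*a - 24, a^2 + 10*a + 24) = a + 4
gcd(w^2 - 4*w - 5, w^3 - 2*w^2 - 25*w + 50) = w - 5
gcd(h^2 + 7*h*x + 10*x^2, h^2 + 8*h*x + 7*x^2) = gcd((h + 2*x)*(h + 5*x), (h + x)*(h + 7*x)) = 1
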